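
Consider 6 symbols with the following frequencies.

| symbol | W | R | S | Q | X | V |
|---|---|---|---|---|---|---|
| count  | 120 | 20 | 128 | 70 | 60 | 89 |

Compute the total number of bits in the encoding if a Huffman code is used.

Merge the two smallest weights repeatedly:
combine R(20), X(60) → 80
combine Q(70), 80 → 150
combine V(89), W(120) → 209
combine S(128), 150 → 278
combine 209, 278 → 487
The encoded length is the sum of every internal node's weight: 80 + 150 + 209 + 278 + 487 = 1204 bits.

1204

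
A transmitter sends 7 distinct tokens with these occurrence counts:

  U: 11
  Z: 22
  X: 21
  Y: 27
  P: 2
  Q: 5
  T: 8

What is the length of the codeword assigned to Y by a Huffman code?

2

Repeatedly merge the two smallest:
merge P(2) and Q(5): 7
merge 7 and T(8): 15
merge U(11) and 15: 26
merge X(21) and Z(22): 43
merge 26 and Y(27): 53
merge 43 and 53: 96
Y's leaf is at depth 2, giving a 2-bit codeword.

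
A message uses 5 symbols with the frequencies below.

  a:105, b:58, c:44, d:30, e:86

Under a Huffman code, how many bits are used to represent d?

3

Build the tree from the bottom:
d(30) + c(44) → 74
b(58) + 74 → 132
e(86) + a(105) → 191
132 + 191 → 323
d's leaf is at depth 3, giving a 3-bit codeword.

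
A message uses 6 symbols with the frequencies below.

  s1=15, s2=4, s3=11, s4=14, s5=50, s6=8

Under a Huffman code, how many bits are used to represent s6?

Repeatedly merge the two smallest:
merge s2(4) and s6(8): 12
merge s3(11) and 12: 23
merge s4(14) and s1(15): 29
merge 23 and 29: 52
merge s5(50) and 52: 102
s6's leaf is at depth 4, giving a 4-bit codeword.

4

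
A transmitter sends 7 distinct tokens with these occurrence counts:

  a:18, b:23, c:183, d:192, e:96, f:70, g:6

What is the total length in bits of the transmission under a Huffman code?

Build the Huffman tree bottom-up:
combine g(6), a(18) → 24
combine b(23), 24 → 47
combine 47, f(70) → 117
combine e(96), 117 → 213
combine c(183), d(192) → 375
combine 213, 375 → 588
Each symbol's bit-cost is frequency × depth; summing gives 1364 bits (equivalently 24 + 47 + 117 + 213 + 375 + 588).

1364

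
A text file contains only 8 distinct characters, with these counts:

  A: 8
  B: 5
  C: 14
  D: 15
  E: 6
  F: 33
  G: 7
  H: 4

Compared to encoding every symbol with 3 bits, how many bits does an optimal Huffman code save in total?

27

Fixed-length: 3 bits × 92 symbols = 276 bits.
Huffman merges:
combine H(4), B(5) → 9
combine E(6), G(7) → 13
combine A(8), 9 → 17
combine 13, C(14) → 27
combine D(15), 17 → 32
combine 27, 32 → 59
combine F(33), 59 → 92
Huffman total = 9 + 13 + 17 + 27 + 32 + 59 + 92 = 249 bits.
Saving = 276 − 249 = 27 bits.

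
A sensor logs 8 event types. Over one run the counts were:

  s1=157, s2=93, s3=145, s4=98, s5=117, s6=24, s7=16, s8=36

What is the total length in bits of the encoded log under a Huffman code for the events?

1872

Greedily combine the two least-frequent nodes:
s7(16) + s6(24) → 40
s8(36) + 40 → 76
76 + s2(93) → 169
s4(98) + s5(117) → 215
s3(145) + s1(157) → 302
169 + 215 → 384
302 + 384 → 686
Each symbol's bit-cost is frequency × depth; summing gives 1872 bits (equivalently 40 + 76 + 169 + 215 + 302 + 384 + 686).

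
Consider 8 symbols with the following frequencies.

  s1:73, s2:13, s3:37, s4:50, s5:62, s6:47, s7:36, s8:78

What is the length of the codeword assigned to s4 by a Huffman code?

Build the tree from the bottom:
combine s2(13), s7(36) → 49
combine s3(37), s6(47) → 84
combine 49, s4(50) → 99
combine s5(62), s1(73) → 135
combine s8(78), 84 → 162
combine 99, 135 → 234
combine 162, 234 → 396
s4 sits 3 levels below the root, so its codeword is 3 bits.

3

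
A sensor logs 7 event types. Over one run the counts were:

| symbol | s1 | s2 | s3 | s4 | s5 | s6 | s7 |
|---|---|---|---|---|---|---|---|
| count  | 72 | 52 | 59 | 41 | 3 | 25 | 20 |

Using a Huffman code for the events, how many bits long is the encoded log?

704

Greedily combine the two least-frequent nodes:
combine s5(3), s7(20) → 23
combine 23, s6(25) → 48
combine s4(41), 48 → 89
combine s2(52), s3(59) → 111
combine s1(72), 89 → 161
combine 111, 161 → 272
Total encoded bits = sum of merged weights = 23 + 48 + 89 + 111 + 161 + 272 = 704.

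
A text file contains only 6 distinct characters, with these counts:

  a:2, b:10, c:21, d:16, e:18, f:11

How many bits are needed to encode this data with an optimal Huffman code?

191

Merge the two smallest weights repeatedly:
merge a(2) and b(10): 12
merge f(11) and 12: 23
merge d(16) and e(18): 34
merge c(21) and 23: 44
merge 34 and 44: 78
Total encoded bits = sum of merged weights = 12 + 23 + 34 + 44 + 78 = 191.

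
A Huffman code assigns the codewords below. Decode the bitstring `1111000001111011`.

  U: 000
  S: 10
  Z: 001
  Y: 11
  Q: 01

YYUZYSY

Read left to right; each codeword is recognised as soon as it completes (prefix code):
  11→Y | 11→Y | 000→U | 001→Z | 11→Y | 10→S | 11→Y
Decoded message: YYUZYSY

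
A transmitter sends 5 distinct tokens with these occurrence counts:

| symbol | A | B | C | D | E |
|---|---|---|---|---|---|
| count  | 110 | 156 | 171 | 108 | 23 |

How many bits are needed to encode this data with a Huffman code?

Build the Huffman tree bottom-up:
merge E(23) and D(108): 131
merge A(110) and 131: 241
merge B(156) and C(171): 327
merge 241 and 327: 568
The encoded length is the sum of every internal node's weight: 131 + 241 + 327 + 568 = 1267 bits.

1267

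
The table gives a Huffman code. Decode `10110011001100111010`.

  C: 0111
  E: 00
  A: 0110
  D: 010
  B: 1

BAAACD

Read left to right; each codeword is recognised as soon as it completes (prefix code):
  1→B | 0110→A | 0110→A | 0110→A | 0111→C | 010→D
Decoded message: BAAACD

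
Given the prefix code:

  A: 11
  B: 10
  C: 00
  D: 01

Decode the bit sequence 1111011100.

Read left to right; each codeword is recognised as soon as it completes (prefix code):
  11→A | 11→A | 01→D | 11→A | 00→C
Decoded message: AADAC

AADAC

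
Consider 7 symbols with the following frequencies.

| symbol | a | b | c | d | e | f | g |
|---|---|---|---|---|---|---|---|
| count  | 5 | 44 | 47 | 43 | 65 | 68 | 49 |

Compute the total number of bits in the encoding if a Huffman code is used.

Merge the two smallest weights repeatedly:
merge a(5) and d(43): 48
merge b(44) and c(47): 91
merge 48 and g(49): 97
merge e(65) and f(68): 133
merge 91 and 97: 188
merge 133 and 188: 321
Each symbol's bit-cost is frequency × depth; summing gives 878 bits (equivalently 48 + 91 + 97 + 133 + 188 + 321).

878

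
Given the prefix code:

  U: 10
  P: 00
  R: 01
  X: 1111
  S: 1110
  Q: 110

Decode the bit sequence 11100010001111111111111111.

SPUPXXXX

Read left to right; each codeword is recognised as soon as it completes (prefix code):
  1110→S | 00→P | 10→U | 00→P | 1111→X | 1111→X | 1111→X | 1111→X
Decoded message: SPUPXXXX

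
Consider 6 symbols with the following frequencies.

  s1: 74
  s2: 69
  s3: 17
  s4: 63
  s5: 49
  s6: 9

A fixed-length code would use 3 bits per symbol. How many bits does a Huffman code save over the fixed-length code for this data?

180

Fixed-length: 3 bits × 281 symbols = 843 bits.
Huffman merges:
s6(9) + s3(17) → 26
26 + s5(49) → 75
s4(63) + s2(69) → 132
s1(74) + 75 → 149
132 + 149 → 281
Huffman total = 26 + 75 + 132 + 149 + 281 = 663 bits.
Saving = 843 − 663 = 180 bits.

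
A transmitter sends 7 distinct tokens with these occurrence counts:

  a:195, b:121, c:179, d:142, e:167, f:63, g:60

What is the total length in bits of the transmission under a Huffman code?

Greedily combine the two least-frequent nodes:
merge g(60) and f(63): 123
merge b(121) and 123: 244
merge d(142) and e(167): 309
merge c(179) and a(195): 374
merge 244 and 309: 553
merge 374 and 553: 927
Total encoded bits = sum of merged weights = 123 + 244 + 309 + 374 + 553 + 927 = 2530.

2530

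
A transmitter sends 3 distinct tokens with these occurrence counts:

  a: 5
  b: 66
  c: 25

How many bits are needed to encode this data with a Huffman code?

Greedily combine the two least-frequent nodes:
a(5) + c(25) → 30
30 + b(66) → 96
Total encoded bits = sum of merged weights = 30 + 96 = 126.

126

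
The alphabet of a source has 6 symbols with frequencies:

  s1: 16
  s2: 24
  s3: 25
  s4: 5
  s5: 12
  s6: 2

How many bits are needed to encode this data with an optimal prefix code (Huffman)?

194

Greedily combine the two least-frequent nodes:
combine s6(2), s4(5) → 7
combine 7, s5(12) → 19
combine s1(16), 19 → 35
combine s2(24), s3(25) → 49
combine 35, 49 → 84
The encoded length is the sum of every internal node's weight: 7 + 19 + 35 + 49 + 84 = 194 bits.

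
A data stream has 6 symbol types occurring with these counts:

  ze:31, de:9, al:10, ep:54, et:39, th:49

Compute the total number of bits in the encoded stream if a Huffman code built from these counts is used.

Greedily combine the two least-frequent nodes:
de(9) + al(10) → 19
19 + ze(31) → 50
et(39) + th(49) → 88
50 + ep(54) → 104
88 + 104 → 192
The encoded length is the sum of every internal node's weight: 19 + 50 + 88 + 104 + 192 = 453 bits.

453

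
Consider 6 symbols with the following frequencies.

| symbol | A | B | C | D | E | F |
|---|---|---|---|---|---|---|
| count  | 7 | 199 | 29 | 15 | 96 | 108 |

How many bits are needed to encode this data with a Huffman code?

Build the Huffman tree bottom-up:
merge A(7) and D(15): 22
merge 22 and C(29): 51
merge 51 and E(96): 147
merge F(108) and 147: 255
merge B(199) and 255: 454
Each symbol's bit-cost is frequency × depth; summing gives 929 bits (equivalently 22 + 51 + 147 + 255 + 454).

929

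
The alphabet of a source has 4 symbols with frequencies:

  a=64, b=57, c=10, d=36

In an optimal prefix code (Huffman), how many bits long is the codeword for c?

3

Repeatedly merge the two smallest:
merge c(10) and d(36): 46
merge 46 and b(57): 103
merge a(64) and 103: 167
c's leaf is at depth 3, giving a 3-bit codeword.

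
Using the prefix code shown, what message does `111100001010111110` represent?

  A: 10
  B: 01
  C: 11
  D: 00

CCDDAACCA

Read left to right; each codeword is recognised as soon as it completes (prefix code):
  11→C | 11→C | 00→D | 00→D | 10→A | 10→A | 11→C | 11→C | 10→A
Decoded message: CCDDAACCA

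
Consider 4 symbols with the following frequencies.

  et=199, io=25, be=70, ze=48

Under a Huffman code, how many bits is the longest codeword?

Merge the two lowest-weight nodes at each step:
combine io(25), ze(48) → 73
combine be(70), 73 → 143
combine 143, et(199) → 342
The rarest symbols sit at the bottom; the longest codeword is 3 bits.

3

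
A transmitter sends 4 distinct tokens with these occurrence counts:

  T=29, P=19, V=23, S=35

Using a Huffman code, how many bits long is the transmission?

Merge the two smallest weights repeatedly:
combine P(19), V(23) → 42
combine T(29), S(35) → 64
combine 42, 64 → 106
The encoded length is the sum of every internal node's weight: 42 + 64 + 106 = 212 bits.

212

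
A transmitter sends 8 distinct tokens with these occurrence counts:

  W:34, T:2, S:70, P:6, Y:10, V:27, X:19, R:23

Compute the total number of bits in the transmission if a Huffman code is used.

Build the Huffman tree bottom-up:
combine T(2), P(6) → 8
combine 8, Y(10) → 18
combine 18, X(19) → 37
combine R(23), V(27) → 50
combine W(34), 37 → 71
combine 50, S(70) → 120
combine 71, 120 → 191
Total encoded bits = sum of merged weights = 8 + 18 + 37 + 50 + 71 + 120 + 191 = 495.

495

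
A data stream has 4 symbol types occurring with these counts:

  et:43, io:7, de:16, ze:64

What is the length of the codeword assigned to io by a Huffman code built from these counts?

3

Huffman merges, smallest pair first:
merge io(7) and de(16): 23
merge 23 and et(43): 66
merge ze(64) and 66: 130
io's leaf is at depth 3, giving a 3-bit codeword.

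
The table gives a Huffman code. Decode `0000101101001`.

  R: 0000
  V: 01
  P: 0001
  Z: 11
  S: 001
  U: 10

RUZVS

Read left to right; each codeword is recognised as soon as it completes (prefix code):
  0000→R | 10→U | 11→Z | 01→V | 001→S
Decoded message: RUZVS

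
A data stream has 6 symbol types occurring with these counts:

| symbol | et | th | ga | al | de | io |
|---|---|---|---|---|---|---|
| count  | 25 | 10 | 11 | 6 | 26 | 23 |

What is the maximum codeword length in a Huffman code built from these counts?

Merge the two lowest-weight nodes at each step:
al(6) + th(10) → 16
ga(11) + 16 → 27
io(23) + et(25) → 48
de(26) + 27 → 53
48 + 53 → 101
Maximum depth reached is 4.

4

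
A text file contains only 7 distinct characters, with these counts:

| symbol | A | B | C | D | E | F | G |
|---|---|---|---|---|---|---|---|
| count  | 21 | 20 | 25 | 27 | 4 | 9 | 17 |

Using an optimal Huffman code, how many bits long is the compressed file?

330

Build the Huffman tree bottom-up:
combine E(4), F(9) → 13
combine 13, G(17) → 30
combine B(20), A(21) → 41
combine C(25), D(27) → 52
combine 30, 41 → 71
combine 52, 71 → 123
Total encoded bits = sum of merged weights = 13 + 30 + 41 + 52 + 71 + 123 = 330.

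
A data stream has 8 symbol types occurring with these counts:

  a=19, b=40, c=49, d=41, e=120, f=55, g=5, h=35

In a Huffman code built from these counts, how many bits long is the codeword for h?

3

Build the tree from the bottom:
merge g(5) and a(19): 24
merge 24 and h(35): 59
merge b(40) and d(41): 81
merge c(49) and f(55): 104
merge 59 and 81: 140
merge 104 and e(120): 224
merge 140 and 224: 364
h's leaf is at depth 3, giving a 3-bit codeword.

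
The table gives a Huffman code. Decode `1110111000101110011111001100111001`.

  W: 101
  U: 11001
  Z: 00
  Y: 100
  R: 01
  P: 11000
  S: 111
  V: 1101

Read left to right; each codeword is recognised as soon as it completes (prefix code):
  111→S | 01→R | 11000→P | 101→W | 11001→U | 111→S | 100→Y | 11001→U | 11001→U
Decoded message: SRPWUSYUU

SRPWUSYUU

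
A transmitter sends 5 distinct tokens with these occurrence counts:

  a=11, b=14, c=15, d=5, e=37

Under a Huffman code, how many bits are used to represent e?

Repeatedly merge the two smallest:
d(5) + a(11) → 16
b(14) + c(15) → 29
16 + 29 → 45
e(37) + 45 → 82
e sits one level below the root: a 1-bit codeword.

1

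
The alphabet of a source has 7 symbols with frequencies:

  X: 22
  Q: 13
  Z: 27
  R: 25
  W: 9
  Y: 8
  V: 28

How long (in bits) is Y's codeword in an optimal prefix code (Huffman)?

Huffman merges, smallest pair first:
combine Y(8), W(9) → 17
combine Q(13), 17 → 30
combine X(22), R(25) → 47
combine Z(27), V(28) → 55
combine 30, 47 → 77
combine 55, 77 → 132
Y's leaf is at depth 4, giving a 4-bit codeword.

4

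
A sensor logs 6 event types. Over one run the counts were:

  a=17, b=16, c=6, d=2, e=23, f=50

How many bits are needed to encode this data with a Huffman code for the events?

250

Greedily combine the two least-frequent nodes:
merge d(2) and c(6): 8
merge 8 and b(16): 24
merge a(17) and e(23): 40
merge 24 and 40: 64
merge f(50) and 64: 114
Total encoded bits = sum of merged weights = 8 + 24 + 40 + 64 + 114 = 250.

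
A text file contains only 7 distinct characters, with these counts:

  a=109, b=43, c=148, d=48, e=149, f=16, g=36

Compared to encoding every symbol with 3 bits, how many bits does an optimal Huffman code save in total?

Fixed-length: 3 bits × 549 symbols = 1647 bits.
Huffman merges:
combine f(16), g(36) → 52
combine b(43), d(48) → 91
combine 52, 91 → 143
combine a(109), 143 → 252
combine c(148), e(149) → 297
combine 252, 297 → 549
Huffman total = 52 + 91 + 143 + 252 + 297 + 549 = 1384 bits.
Saving = 1647 − 1384 = 263 bits.

263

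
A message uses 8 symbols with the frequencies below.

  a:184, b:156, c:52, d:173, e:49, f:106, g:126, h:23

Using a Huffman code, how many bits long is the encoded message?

Greedily combine the two least-frequent nodes:
h(23) + e(49) → 72
c(52) + 72 → 124
f(106) + 124 → 230
g(126) + b(156) → 282
d(173) + a(184) → 357
230 + 282 → 512
357 + 512 → 869
The encoded length is the sum of every internal node's weight: 72 + 124 + 230 + 282 + 357 + 512 + 869 = 2446 bits.

2446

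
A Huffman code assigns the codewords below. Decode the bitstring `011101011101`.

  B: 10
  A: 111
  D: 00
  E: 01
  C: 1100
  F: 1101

EFEF

Read left to right; each codeword is recognised as soon as it completes (prefix code):
  01→E | 1101→F | 01→E | 1101→F
Decoded message: EFEF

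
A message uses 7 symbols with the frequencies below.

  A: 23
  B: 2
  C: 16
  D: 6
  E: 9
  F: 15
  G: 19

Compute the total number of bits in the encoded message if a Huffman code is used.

Build the Huffman tree bottom-up:
B(2) + D(6) → 8
8 + E(9) → 17
F(15) + C(16) → 31
17 + G(19) → 36
A(23) + 31 → 54
36 + 54 → 90
Total encoded bits = sum of merged weights = 8 + 17 + 31 + 36 + 54 + 90 = 236.

236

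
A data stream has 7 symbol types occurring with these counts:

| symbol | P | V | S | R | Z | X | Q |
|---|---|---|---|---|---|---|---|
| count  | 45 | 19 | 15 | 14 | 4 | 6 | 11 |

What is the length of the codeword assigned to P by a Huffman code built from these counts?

1

Repeatedly merge the two smallest:
combine Z(4), X(6) → 10
combine 10, Q(11) → 21
combine R(14), S(15) → 29
combine V(19), 21 → 40
combine 29, 40 → 69
combine P(45), 69 → 114
P sits one level below the root: a 1-bit codeword.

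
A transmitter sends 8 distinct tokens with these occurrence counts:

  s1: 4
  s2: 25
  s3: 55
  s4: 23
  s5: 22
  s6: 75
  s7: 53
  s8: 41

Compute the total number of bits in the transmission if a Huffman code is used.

Greedily combine the two least-frequent nodes:
combine s1(4), s5(22) → 26
combine s4(23), s2(25) → 48
combine 26, s8(41) → 67
combine 48, s7(53) → 101
combine s3(55), 67 → 122
combine s6(75), 101 → 176
combine 122, 176 → 298
The encoded length is the sum of every internal node's weight: 26 + 48 + 67 + 101 + 122 + 176 + 298 = 838 bits.

838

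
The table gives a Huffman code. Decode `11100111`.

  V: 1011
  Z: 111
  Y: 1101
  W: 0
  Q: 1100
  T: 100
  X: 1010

ZWWZ

Read left to right; each codeword is recognised as soon as it completes (prefix code):
  111→Z | 0→W | 0→W | 111→Z
Decoded message: ZWWZ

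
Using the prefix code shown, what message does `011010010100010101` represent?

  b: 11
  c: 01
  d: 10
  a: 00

Read left to right; each codeword is recognised as soon as it completes (prefix code):
  01→c | 10→d | 10→d | 01→c | 01→c | 00→a | 01→c | 01→c | 01→c
Decoded message: cddccaccc

cddccaccc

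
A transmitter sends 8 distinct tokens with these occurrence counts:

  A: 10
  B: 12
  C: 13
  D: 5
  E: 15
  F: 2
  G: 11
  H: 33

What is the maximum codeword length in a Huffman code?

Merge the two lowest-weight nodes at each step:
merge F(2) and D(5): 7
merge 7 and A(10): 17
merge G(11) and B(12): 23
merge C(13) and E(15): 28
merge 17 and 23: 40
merge 28 and H(33): 61
merge 40 and 61: 101
The rarest symbols sit at the bottom; the longest codeword is 4 bits.

4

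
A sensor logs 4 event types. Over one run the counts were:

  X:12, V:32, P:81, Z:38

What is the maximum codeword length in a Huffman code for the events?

3

Merge the two lowest-weight nodes at each step:
X(12) + V(32) → 44
Z(38) + 44 → 82
P(81) + 82 → 163
Maximum depth reached is 3.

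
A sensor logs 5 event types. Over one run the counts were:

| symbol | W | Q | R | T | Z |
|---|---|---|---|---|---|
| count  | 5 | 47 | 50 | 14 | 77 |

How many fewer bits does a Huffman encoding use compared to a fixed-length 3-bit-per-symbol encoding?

Fixed-length: 3 bits × 193 symbols = 579 bits.
Huffman merges:
merge W(5) and T(14): 19
merge 19 and Q(47): 66
merge R(50) and 66: 116
merge Z(77) and 116: 193
Huffman total = 19 + 66 + 116 + 193 = 394 bits.
Saving = 579 − 394 = 185 bits.

185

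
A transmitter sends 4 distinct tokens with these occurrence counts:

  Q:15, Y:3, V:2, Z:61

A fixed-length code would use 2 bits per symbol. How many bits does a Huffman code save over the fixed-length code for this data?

56

Fixed-length: 2 bits × 81 symbols = 162 bits.
Huffman merges:
merge V(2) and Y(3): 5
merge 5 and Q(15): 20
merge 20 and Z(61): 81
Huffman total = 5 + 20 + 81 = 106 bits.
Saving = 162 − 106 = 56 bits.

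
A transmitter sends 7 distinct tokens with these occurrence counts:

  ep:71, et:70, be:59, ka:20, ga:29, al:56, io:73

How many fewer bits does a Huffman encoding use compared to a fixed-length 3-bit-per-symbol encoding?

95

Fixed-length: 3 bits × 378 symbols = 1134 bits.
Huffman merges:
combine ka(20), ga(29) → 49
combine 49, al(56) → 105
combine be(59), et(70) → 129
combine ep(71), io(73) → 144
combine 105, 129 → 234
combine 144, 234 → 378
Huffman total = 49 + 105 + 129 + 144 + 234 + 378 = 1039 bits.
Saving = 1134 − 1039 = 95 bits.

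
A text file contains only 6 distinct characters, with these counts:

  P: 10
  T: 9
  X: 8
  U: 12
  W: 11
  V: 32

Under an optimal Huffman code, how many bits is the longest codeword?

Merge the two lowest-weight nodes at each step:
combine X(8), T(9) → 17
combine P(10), W(11) → 21
combine U(12), 17 → 29
combine 21, 29 → 50
combine V(32), 50 → 82
The first pair merged (X, T) ends up deepest, at depth 4.

4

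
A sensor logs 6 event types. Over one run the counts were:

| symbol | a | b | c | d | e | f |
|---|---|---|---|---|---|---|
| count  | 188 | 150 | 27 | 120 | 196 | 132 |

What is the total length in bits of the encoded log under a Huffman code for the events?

Greedily combine the two least-frequent nodes:
c(27) + d(120) → 147
f(132) + 147 → 279
b(150) + a(188) → 338
e(196) + 279 → 475
338 + 475 → 813
Each symbol's bit-cost is frequency × depth; summing gives 2052 bits (equivalently 147 + 279 + 338 + 475 + 813).

2052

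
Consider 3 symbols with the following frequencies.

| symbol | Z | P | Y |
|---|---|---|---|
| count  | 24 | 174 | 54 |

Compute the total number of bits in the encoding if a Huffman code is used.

330

Build the Huffman tree bottom-up:
combine Z(24), Y(54) → 78
combine 78, P(174) → 252
Total encoded bits = sum of merged weights = 78 + 252 = 330.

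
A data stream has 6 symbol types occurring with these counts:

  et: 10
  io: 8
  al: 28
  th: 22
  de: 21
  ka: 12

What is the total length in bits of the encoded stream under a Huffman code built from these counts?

Build the Huffman tree bottom-up:
io(8) + et(10) → 18
ka(12) + 18 → 30
de(21) + th(22) → 43
al(28) + 30 → 58
43 + 58 → 101
The encoded length is the sum of every internal node's weight: 18 + 30 + 43 + 58 + 101 = 250 bits.

250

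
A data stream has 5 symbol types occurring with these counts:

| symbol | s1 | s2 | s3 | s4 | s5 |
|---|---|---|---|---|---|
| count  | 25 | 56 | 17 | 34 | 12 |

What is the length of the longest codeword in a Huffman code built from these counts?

Merge the two lowest-weight nodes at each step:
s5(12) + s3(17) → 29
s1(25) + 29 → 54
s4(34) + 54 → 88
s2(56) + 88 → 144
The rarest symbols sit at the bottom; the longest codeword is 4 bits.

4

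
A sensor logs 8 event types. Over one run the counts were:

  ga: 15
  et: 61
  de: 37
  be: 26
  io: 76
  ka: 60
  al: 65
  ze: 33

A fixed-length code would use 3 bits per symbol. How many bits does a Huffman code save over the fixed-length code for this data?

Fixed-length: 3 bits × 373 symbols = 1119 bits.
Huffman merges:
ga(15) + be(26) → 41
ze(33) + de(37) → 70
41 + ka(60) → 101
et(61) + al(65) → 126
70 + io(76) → 146
101 + 126 → 227
146 + 227 → 373
Huffman total = 41 + 70 + 101 + 126 + 146 + 227 + 373 = 1084 bits.
Saving = 1119 − 1084 = 35 bits.

35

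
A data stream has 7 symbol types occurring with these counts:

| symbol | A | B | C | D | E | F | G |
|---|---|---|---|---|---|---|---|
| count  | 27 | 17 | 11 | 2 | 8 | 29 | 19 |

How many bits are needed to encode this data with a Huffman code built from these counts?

293

Merge the two smallest weights repeatedly:
merge D(2) and E(8): 10
merge 10 and C(11): 21
merge B(17) and G(19): 36
merge 21 and A(27): 48
merge F(29) and 36: 65
merge 48 and 65: 113
Each symbol's bit-cost is frequency × depth; summing gives 293 bits (equivalently 10 + 21 + 36 + 48 + 65 + 113).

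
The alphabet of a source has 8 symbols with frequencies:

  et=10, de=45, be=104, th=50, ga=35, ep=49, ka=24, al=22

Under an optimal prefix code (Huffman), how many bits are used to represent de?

3

Repeatedly merge the two smallest:
merge et(10) and al(22): 32
merge ka(24) and 32: 56
merge ga(35) and de(45): 80
merge ep(49) and th(50): 99
merge 56 and 80: 136
merge 99 and be(104): 203
merge 136 and 203: 339
de sits 3 levels below the root, so its codeword is 3 bits.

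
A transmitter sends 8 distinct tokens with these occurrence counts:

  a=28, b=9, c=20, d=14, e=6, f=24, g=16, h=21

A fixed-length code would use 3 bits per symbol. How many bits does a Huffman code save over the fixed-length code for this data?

Fixed-length: 3 bits × 138 symbols = 414 bits.
Huffman merges:
combine e(6), b(9) → 15
combine d(14), 15 → 29
combine g(16), c(20) → 36
combine h(21), f(24) → 45
combine a(28), 29 → 57
combine 36, 45 → 81
combine 57, 81 → 138
Huffman total = 15 + 29 + 36 + 45 + 57 + 81 + 138 = 401 bits.
Saving = 414 − 401 = 13 bits.

13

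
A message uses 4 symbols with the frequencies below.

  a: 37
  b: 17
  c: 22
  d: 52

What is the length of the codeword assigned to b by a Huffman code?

Build the tree from the bottom:
combine b(17), c(22) → 39
combine a(37), 39 → 76
combine d(52), 76 → 128
The subtree containing b is merged 3 times, so code length = 3.

3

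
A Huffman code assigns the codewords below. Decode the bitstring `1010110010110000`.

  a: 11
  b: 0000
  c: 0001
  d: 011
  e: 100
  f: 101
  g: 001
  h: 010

fdgdb

Read left to right; each codeword is recognised as soon as it completes (prefix code):
  101→f | 011→d | 001→g | 011→d | 0000→b
Decoded message: fdgdb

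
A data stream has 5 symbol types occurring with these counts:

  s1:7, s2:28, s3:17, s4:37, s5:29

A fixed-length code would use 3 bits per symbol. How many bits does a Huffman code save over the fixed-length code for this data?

Fixed-length: 3 bits × 118 symbols = 354 bits.
Huffman merges:
combine s1(7), s3(17) → 24
combine 24, s2(28) → 52
combine s5(29), s4(37) → 66
combine 52, 66 → 118
Huffman total = 24 + 52 + 66 + 118 = 260 bits.
Saving = 354 − 260 = 94 bits.

94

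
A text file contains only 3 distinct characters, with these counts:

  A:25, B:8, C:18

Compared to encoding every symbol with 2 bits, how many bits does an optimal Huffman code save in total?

Fixed-length: 2 bits × 51 symbols = 102 bits.
Huffman merges:
merge B(8) and C(18): 26
merge A(25) and 26: 51
Huffman total = 26 + 51 = 77 bits.
Saving = 102 − 77 = 25 bits.

25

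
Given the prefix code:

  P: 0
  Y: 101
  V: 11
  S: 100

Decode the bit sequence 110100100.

VPSS

Read left to right; each codeword is recognised as soon as it completes (prefix code):
  11→V | 0→P | 100→S | 100→S
Decoded message: VPSS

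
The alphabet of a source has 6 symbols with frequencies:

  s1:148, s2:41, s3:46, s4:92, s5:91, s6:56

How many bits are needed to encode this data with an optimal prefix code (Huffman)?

1178

Merge the two smallest weights repeatedly:
combine s2(41), s3(46) → 87
combine s6(56), 87 → 143
combine s5(91), s4(92) → 183
combine 143, s1(148) → 291
combine 183, 291 → 474
The encoded length is the sum of every internal node's weight: 87 + 143 + 183 + 291 + 474 = 1178 bits.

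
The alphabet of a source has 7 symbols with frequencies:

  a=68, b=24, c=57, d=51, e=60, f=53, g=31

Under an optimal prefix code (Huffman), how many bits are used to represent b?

Build the tree from the bottom:
b(24) + g(31) → 55
d(51) + f(53) → 104
55 + c(57) → 112
e(60) + a(68) → 128
104 + 112 → 216
128 + 216 → 344
The subtree containing b is merged 4 times, so code length = 4.

4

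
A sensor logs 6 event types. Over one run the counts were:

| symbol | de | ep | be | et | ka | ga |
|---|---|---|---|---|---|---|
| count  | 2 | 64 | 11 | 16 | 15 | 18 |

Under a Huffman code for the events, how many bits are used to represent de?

Huffman merges, smallest pair first:
combine de(2), be(11) → 13
combine 13, ka(15) → 28
combine et(16), ga(18) → 34
combine 28, 34 → 62
combine 62, ep(64) → 126
de sits 4 levels below the root, so its codeword is 4 bits.

4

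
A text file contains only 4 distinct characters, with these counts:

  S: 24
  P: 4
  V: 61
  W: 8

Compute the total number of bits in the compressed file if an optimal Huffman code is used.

145

Build the Huffman tree bottom-up:
combine P(4), W(8) → 12
combine 12, S(24) → 36
combine 36, V(61) → 97
Total encoded bits = sum of merged weights = 12 + 36 + 97 = 145.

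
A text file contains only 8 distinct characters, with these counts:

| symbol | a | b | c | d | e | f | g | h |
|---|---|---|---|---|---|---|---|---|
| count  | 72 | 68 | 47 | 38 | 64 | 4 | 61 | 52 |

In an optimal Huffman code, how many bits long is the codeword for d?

4

Build the tree from the bottom:
merge f(4) and d(38): 42
merge 42 and c(47): 89
merge h(52) and g(61): 113
merge e(64) and b(68): 132
merge a(72) and 89: 161
merge 113 and 132: 245
merge 161 and 245: 406
The subtree containing d is merged 4 times, so code length = 4.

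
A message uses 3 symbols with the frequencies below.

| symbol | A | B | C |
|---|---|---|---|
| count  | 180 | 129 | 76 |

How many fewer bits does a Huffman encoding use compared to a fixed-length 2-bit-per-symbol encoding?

180

Fixed-length: 2 bits × 385 symbols = 770 bits.
Huffman merges:
C(76) + B(129) → 205
A(180) + 205 → 385
Huffman total = 205 + 385 = 590 bits.
Saving = 770 − 590 = 180 bits.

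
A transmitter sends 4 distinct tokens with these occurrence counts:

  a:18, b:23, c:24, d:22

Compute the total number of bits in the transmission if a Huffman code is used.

Build the Huffman tree bottom-up:
merge a(18) and d(22): 40
merge b(23) and c(24): 47
merge 40 and 47: 87
Total encoded bits = sum of merged weights = 40 + 47 + 87 = 174.

174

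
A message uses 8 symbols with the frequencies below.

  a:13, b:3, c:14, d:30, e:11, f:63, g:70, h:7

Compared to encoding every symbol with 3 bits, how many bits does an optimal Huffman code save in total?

105

Fixed-length: 3 bits × 211 symbols = 633 bits.
Huffman merges:
combine b(3), h(7) → 10
combine 10, e(11) → 21
combine a(13), c(14) → 27
combine 21, 27 → 48
combine d(30), 48 → 78
combine f(63), g(70) → 133
combine 78, 133 → 211
Huffman total = 10 + 21 + 27 + 48 + 78 + 133 + 211 = 528 bits.
Saving = 633 − 528 = 105 bits.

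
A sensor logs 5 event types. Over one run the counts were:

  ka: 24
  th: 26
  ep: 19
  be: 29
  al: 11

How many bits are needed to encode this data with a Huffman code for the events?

Greedily combine the two least-frequent nodes:
al(11) + ep(19) → 30
ka(24) + th(26) → 50
be(29) + 30 → 59
50 + 59 → 109
Total encoded bits = sum of merged weights = 30 + 50 + 59 + 109 = 248.

248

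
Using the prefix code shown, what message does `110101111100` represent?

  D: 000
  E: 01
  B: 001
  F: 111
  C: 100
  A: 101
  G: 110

Read left to right; each codeword is recognised as soon as it completes (prefix code):
  110→G | 101→A | 111→F | 100→C
Decoded message: GAFC

GAFC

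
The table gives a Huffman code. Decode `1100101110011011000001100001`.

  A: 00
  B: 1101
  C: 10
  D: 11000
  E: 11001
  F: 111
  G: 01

Read left to right; each codeword is recognised as soon as it completes (prefix code):
  11001→E | 01→G | 11001→E | 10→C | 11000→D | 00→A | 11000→D | 01→G
Decoded message: EGECDADG

EGECDADG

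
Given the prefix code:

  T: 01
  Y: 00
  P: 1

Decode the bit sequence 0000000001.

YYYYT

Read left to right; each codeword is recognised as soon as it completes (prefix code):
  00→Y | 00→Y | 00→Y | 00→Y | 01→T
Decoded message: YYYYT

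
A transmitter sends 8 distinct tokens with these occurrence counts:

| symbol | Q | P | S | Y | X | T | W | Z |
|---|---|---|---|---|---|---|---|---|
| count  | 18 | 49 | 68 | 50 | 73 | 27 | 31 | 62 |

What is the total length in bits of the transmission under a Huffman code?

1106

Merge the two smallest weights repeatedly:
combine Q(18), T(27) → 45
combine W(31), 45 → 76
combine P(49), Y(50) → 99
combine Z(62), S(68) → 130
combine X(73), 76 → 149
combine 99, 130 → 229
combine 149, 229 → 378
The encoded length is the sum of every internal node's weight: 45 + 76 + 99 + 130 + 149 + 229 + 378 = 1106 bits.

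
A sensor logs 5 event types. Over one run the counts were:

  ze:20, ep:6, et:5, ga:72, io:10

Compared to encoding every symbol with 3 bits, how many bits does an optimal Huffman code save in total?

153

Fixed-length: 3 bits × 113 symbols = 339 bits.
Huffman merges:
combine et(5), ep(6) → 11
combine io(10), 11 → 21
combine ze(20), 21 → 41
combine 41, ga(72) → 113
Huffman total = 11 + 21 + 41 + 113 = 186 bits.
Saving = 339 − 186 = 153 bits.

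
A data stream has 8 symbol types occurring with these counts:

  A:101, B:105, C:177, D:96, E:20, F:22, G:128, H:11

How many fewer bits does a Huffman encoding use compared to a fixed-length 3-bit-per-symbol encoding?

Fixed-length: 3 bits × 660 symbols = 1980 bits.
Huffman merges:
H(11) + E(20) → 31
F(22) + 31 → 53
53 + D(96) → 149
A(101) + B(105) → 206
G(128) + 149 → 277
C(177) + 206 → 383
277 + 383 → 660
Huffman total = 31 + 53 + 149 + 206 + 277 + 383 + 660 = 1759 bits.
Saving = 1980 − 1759 = 221 bits.

221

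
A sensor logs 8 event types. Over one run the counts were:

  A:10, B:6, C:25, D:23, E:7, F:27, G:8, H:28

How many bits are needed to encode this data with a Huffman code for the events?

Greedily combine the two least-frequent nodes:
combine B(6), E(7) → 13
combine G(8), A(10) → 18
combine 13, 18 → 31
combine D(23), C(25) → 48
combine F(27), H(28) → 55
combine 31, 48 → 79
combine 55, 79 → 134
The encoded length is the sum of every internal node's weight: 13 + 18 + 31 + 48 + 55 + 79 + 134 = 378 bits.

378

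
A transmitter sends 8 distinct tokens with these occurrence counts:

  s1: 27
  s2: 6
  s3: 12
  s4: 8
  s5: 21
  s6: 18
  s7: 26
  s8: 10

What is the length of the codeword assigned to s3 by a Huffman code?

4

Build the tree from the bottom:
merge s2(6) and s4(8): 14
merge s8(10) and s3(12): 22
merge 14 and s6(18): 32
merge s5(21) and 22: 43
merge s7(26) and s1(27): 53
merge 32 and 43: 75
merge 53 and 75: 128
s3's leaf is at depth 4, giving a 4-bit codeword.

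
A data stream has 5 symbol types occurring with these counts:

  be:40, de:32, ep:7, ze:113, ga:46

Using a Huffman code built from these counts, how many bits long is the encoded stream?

Merge the two smallest weights repeatedly:
ep(7) + de(32) → 39
39 + be(40) → 79
ga(46) + 79 → 125
ze(113) + 125 → 238
Total encoded bits = sum of merged weights = 39 + 79 + 125 + 238 = 481.

481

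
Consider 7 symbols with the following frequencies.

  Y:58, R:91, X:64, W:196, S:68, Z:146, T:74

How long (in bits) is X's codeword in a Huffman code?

4

Huffman merges, smallest pair first:
Y(58) + X(64) → 122
S(68) + T(74) → 142
R(91) + 122 → 213
142 + Z(146) → 288
W(196) + 213 → 409
288 + 409 → 697
X's leaf is at depth 4, giving a 4-bit codeword.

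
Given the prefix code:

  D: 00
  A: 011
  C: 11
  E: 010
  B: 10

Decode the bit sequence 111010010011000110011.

CBBEADADC

Read left to right; each codeword is recognised as soon as it completes (prefix code):
  11→C | 10→B | 10→B | 010→E | 011→A | 00→D | 011→A | 00→D | 11→C
Decoded message: CBBEADADC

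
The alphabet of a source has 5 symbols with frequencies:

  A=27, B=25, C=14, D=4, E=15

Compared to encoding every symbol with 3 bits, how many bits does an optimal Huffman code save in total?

67

Fixed-length: 3 bits × 85 symbols = 255 bits.
Huffman merges:
D(4) + C(14) → 18
E(15) + 18 → 33
B(25) + A(27) → 52
33 + 52 → 85
Huffman total = 18 + 33 + 52 + 85 = 188 bits.
Saving = 255 − 188 = 67 bits.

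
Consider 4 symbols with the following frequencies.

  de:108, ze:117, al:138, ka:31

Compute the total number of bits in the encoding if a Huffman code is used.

Build the Huffman tree bottom-up:
merge ka(31) and de(108): 139
merge ze(117) and al(138): 255
merge 139 and 255: 394
Total encoded bits = sum of merged weights = 139 + 255 + 394 = 788.

788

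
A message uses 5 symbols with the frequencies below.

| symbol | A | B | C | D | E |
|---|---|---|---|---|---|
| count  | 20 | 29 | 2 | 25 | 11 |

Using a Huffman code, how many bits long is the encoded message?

187

Merge the two smallest weights repeatedly:
merge C(2) and E(11): 13
merge 13 and A(20): 33
merge D(25) and B(29): 54
merge 33 and 54: 87
Each symbol's bit-cost is frequency × depth; summing gives 187 bits (equivalently 13 + 33 + 54 + 87).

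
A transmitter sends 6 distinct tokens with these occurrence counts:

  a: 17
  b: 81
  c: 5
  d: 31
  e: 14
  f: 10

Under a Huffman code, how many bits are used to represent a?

3

Repeatedly merge the two smallest:
c(5) + f(10) → 15
e(14) + 15 → 29
a(17) + 29 → 46
d(31) + 46 → 77
77 + b(81) → 158
a's leaf is at depth 3, giving a 3-bit codeword.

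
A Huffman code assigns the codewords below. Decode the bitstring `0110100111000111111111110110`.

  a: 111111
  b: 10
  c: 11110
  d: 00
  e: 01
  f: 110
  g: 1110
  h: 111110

ebbefdahf

Read left to right; each codeword is recognised as soon as it completes (prefix code):
  01→e | 10→b | 10→b | 01→e | 110→f | 00→d | 111111→a | 111110→h | 110→f
Decoded message: ebbefdahf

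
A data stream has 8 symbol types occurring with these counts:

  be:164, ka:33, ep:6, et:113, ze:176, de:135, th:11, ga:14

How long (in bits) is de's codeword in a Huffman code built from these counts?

Build the tree from the bottom:
merge ep(6) and th(11): 17
merge ga(14) and 17: 31
merge 31 and ka(33): 64
merge 64 and et(113): 177
merge de(135) and be(164): 299
merge ze(176) and 177: 353
merge 299 and 353: 652
de's leaf is at depth 2, giving a 2-bit codeword.

2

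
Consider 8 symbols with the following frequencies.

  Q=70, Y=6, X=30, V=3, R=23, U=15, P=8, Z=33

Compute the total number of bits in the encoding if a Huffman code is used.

482

Build the Huffman tree bottom-up:
V(3) + Y(6) → 9
P(8) + 9 → 17
U(15) + 17 → 32
R(23) + X(30) → 53
32 + Z(33) → 65
53 + 65 → 118
Q(70) + 118 → 188
The encoded length is the sum of every internal node's weight: 9 + 17 + 32 + 53 + 65 + 118 + 188 = 482 bits.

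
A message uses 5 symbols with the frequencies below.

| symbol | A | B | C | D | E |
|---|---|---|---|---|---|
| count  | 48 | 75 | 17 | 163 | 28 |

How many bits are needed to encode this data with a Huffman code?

Merge the two smallest weights repeatedly:
C(17) + E(28) → 45
45 + A(48) → 93
B(75) + 93 → 168
D(163) + 168 → 331
Each symbol's bit-cost is frequency × depth; summing gives 637 bits (equivalently 45 + 93 + 168 + 331).

637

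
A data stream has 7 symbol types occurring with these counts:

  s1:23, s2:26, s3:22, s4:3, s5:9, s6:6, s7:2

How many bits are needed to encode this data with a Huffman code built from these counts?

Build the Huffman tree bottom-up:
merge s7(2) and s4(3): 5
merge 5 and s6(6): 11
merge s5(9) and 11: 20
merge 20 and s3(22): 42
merge s1(23) and s2(26): 49
merge 42 and 49: 91
Total encoded bits = sum of merged weights = 5 + 11 + 20 + 42 + 49 + 91 = 218.

218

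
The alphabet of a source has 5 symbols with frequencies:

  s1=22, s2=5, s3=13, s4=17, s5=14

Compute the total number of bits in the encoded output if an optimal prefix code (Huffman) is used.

Build the Huffman tree bottom-up:
merge s2(5) and s3(13): 18
merge s5(14) and s4(17): 31
merge 18 and s1(22): 40
merge 31 and 40: 71
The encoded length is the sum of every internal node's weight: 18 + 31 + 40 + 71 = 160 bits.

160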